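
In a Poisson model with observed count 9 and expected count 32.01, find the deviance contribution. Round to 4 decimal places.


Compute y*ln(y/mu) = 9*ln(9/32.01) = 9*-1.268824 = -11.419416.
y - mu = -23.01.
D = 2*(-11.419416 - (-23.01)) = 23.181168, which rounds to 23.1812.

23.1812


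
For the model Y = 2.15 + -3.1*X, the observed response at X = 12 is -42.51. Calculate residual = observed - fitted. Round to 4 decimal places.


Fitted value at X = 12 is yhat = 2.15 + -3.1*12 = -35.0500.
Residual = -42.51 - -35.0500 = -7.4600.

-7.4600


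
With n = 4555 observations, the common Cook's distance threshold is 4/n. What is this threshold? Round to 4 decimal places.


Cook's distance cutoff = 4/n = 4/4555.
= 0.0009.

0.0009


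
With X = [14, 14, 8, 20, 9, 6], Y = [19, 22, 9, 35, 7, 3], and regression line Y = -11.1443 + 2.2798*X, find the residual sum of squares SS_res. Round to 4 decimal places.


Compute predicted values, then residuals = yi - yhat_i.
Residuals: [-1.7729, 1.2271, 1.9059, 0.5483, -2.3739, 0.4655].
SSres = sum(residual^2) = 14.4341.

14.4341


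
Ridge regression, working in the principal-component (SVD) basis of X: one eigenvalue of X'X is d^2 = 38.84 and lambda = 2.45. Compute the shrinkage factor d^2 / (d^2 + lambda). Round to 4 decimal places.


d^2 + lambda = 38.84 + 2.45 = 41.2900.
Shrinkage factor = 38.84/41.2900 = 0.9407.

0.9407


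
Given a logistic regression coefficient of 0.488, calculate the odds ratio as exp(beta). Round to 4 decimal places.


Odds ratio = exp(beta) = exp(0.488).
= 1.6291.

1.6291


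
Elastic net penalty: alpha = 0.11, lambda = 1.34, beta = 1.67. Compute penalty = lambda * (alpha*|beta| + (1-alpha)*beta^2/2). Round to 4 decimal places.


L1 component = 0.11 * |1.67| = 0.1837.
L2 component = 0.89 * 1.67^2 / 2 = 1.2411.
Penalty = 1.34 * (0.1837 + 1.2411) = 1.34 * 1.4248 = 1.9092.

1.9092


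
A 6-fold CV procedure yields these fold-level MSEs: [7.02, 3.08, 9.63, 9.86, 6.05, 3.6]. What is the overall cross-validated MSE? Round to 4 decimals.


Total MSE across folds = 39.2400.
CV-MSE = 39.2400/6 = 6.5400.

6.5400


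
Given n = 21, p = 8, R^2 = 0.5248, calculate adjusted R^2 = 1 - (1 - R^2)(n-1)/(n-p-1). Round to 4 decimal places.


Plug in: Adj R^2 = 1 - (1 - 0.5248) * 20/12.
= 1 - 0.4752 * 20/12
= 1 - 9.5040 / 12
= 1 - 0.7920 = 0.2080.

0.2080


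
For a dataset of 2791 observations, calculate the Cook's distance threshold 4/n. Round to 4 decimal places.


The threshold is 4/n.
4/2791 = 0.0014.

0.0014


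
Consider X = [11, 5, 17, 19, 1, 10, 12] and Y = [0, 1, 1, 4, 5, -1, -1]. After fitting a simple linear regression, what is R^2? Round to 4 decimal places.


After computing the OLS fit (b0=1.9819, b1=-0.0650):
SSres = 32.4260, SStot = 33.4286.
R^2 = 1 - 32.4260/33.4286 = 0.0300.

0.0300


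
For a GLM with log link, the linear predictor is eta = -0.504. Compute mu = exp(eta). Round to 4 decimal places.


Apply the inverse link:
mu = e^-0.504 = 0.6041.

0.6041


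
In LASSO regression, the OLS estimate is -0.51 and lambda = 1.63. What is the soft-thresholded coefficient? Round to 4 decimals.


|beta_OLS| = 0.51.
lambda = 1.63.
Since |beta| <= lambda, the coefficient is set to 0.
Result = 0.0000.

0.0000


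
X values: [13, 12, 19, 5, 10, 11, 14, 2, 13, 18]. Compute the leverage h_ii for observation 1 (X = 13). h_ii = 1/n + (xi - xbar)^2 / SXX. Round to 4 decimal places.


Compute xbar = 11.7000 with n = 10 observations.
SXX = 244.1000.
Leverage = 1/10 + (13 - 11.7000)^2/244.1000 = 0.1069.

0.1069


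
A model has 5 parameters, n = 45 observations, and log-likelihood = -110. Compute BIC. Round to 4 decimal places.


Compute k*ln(n) = 5*ln(45) = 5*3.806662 = 19.033310.
Then -2*loglik = 220.
BIC = 19.033310 + 220 = 239.033310, which rounds to 239.0333.

239.0333


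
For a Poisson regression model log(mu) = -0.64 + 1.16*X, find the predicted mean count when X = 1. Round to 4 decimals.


eta = -0.64 + 1.16 * 1 = 0.5200.
mu = exp(0.5200) = 1.6820.

1.6820


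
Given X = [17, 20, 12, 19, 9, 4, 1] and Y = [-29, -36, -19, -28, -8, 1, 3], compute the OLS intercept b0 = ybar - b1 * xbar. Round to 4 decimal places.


The slope is b1 = -2.0491.
Sample means are xbar = 11.7143 and ybar = -16.5714.
Intercept: b0 = -16.5714 - (-2.0491)(11.7143) = 7.4328.

7.4328


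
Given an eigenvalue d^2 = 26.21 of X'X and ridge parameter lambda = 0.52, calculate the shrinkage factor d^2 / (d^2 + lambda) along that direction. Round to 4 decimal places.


Compute the denominator: 26.21 + 0.52 = 26.7300.
Shrinkage factor = 26.21 / 26.7300 = 0.9805.

0.9805


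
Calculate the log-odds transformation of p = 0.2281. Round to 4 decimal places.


The odds are p/(1-p) = 0.2281 / 0.7719 = 0.2955.
logit(p) = ln(0.2955) = -1.2191.

-1.2191


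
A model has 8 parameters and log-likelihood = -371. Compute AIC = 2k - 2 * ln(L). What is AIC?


Compute:
2k = 2*8 = 16.
-2*loglik = -2*(-371) = 742.
AIC = 16 + 742 = 758.

758


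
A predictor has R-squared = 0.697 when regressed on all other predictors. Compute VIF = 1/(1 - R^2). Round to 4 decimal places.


VIF = 1 / (1 - 0.697).
= 1 / 0.303 = 3.3003.

3.3003


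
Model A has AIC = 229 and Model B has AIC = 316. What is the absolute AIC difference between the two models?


Compute |229 - 316| = 87.
Model A has the smaller AIC.

87


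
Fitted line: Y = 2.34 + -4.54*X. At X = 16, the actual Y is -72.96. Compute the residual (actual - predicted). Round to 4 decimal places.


Predicted = 2.34 + -4.54 * 16 = -70.3000.
Residual = -72.96 - -70.3000 = -2.6600.

-2.6600


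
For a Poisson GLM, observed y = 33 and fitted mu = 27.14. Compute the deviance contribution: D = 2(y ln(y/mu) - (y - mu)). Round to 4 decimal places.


Compute y*ln(y/mu) = 33*ln(33/27.14) = 33*0.195499 = 6.451467.
y - mu = 5.86.
D = 2*(6.451467 - (5.86)) = 1.182934, which rounds to 1.1829.

1.1829


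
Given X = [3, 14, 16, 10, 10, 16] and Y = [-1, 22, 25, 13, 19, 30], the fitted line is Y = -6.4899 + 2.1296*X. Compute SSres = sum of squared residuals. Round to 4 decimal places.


Predicted values from Y = -6.4899 + 2.1296*X.
Residuals: [-0.8989, -1.3245, -2.5837, -1.8061, 4.1939, 2.4163].
SSres = 35.9271.

35.9271


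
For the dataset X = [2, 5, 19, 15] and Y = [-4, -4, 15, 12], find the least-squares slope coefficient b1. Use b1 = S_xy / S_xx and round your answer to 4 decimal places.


The sample means are xbar = 10.2500 and ybar = 4.7500.
Compute S_xx = 194.7500 and S_xy = 242.2500.
Slope b1 = S_xy / S_xx = 242.2500 / 194.7500 = 1.2439.

1.2439


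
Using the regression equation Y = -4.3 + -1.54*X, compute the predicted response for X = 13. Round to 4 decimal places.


Plug X = 13 into Y = -4.3 + -1.54*X:
Y = -4.3 + -20.0200 = -24.3200.

-24.3200


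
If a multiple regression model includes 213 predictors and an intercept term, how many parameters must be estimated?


Including the intercept, the model has 213 predictor coefficients + 1 intercept.
Total = 214.

214


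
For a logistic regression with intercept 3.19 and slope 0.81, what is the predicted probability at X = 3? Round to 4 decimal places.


Linear predictor: z = 3.19 + 0.81 * 3 = 5.6200.
P = 1/(1 + exp(-5.6200)) = 1/(1 + 0.0036) = 0.9964.

0.9964


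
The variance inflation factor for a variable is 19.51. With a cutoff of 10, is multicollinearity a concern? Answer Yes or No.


The threshold is 10.
VIF = 19.51 is >= 10.
Multicollinearity indication: Yes.

Yes


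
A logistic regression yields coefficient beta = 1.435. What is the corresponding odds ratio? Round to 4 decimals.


Odds ratio = exp(beta) = exp(1.435).
= 4.1996.

4.1996


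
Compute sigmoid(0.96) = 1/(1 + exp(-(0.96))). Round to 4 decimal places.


exp(-0.9600) = 0.3829.
1 + exp(-z) = 1.3829.
sigmoid = 1/1.3829 = 0.7231.

0.7231


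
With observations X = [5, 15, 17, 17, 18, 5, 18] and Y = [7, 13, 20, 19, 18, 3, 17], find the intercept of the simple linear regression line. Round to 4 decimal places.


First find the slope: b1 = 1.0466.
Means: xbar = 13.5714, ybar = 13.8571.
b0 = ybar - b1 * xbar = 13.8571 - 1.0466 * 13.5714 = -0.3462.

-0.3462


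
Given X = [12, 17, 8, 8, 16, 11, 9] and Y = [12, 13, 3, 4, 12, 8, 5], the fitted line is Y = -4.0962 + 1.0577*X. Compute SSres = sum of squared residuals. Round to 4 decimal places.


Compute predicted values, then residuals = yi - yhat_i.
Residuals: [3.4038, -0.8847, -1.3654, -0.3654, -0.8270, 0.4615, -0.4231].
SSres = sum(residual^2) = 15.4423.

15.4423


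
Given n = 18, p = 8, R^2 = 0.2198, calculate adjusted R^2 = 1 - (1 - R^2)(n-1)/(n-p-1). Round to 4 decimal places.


Plug in: Adj R^2 = 1 - (1 - 0.2198) * 17/9.
= 1 - 0.7802 * 17/9
= 1 - 13.2634 / 9
= 1 - 1.4737 = -0.4737.

-0.4737


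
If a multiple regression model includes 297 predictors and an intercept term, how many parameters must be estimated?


Total coefficients = number of predictors + 1 (for the intercept).
= 297 + 1 = 298.

298


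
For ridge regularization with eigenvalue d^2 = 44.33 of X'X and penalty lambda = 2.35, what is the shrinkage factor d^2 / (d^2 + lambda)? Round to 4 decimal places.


Compute the denominator: 44.33 + 2.35 = 46.6800.
Shrinkage factor = 44.33 / 46.6800 = 0.9497.

0.9497


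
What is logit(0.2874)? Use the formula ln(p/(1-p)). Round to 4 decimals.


1 - p = 0.7126.
p/(1-p) = 0.4033.
logit = ln(0.4033) = -0.9080.

-0.9080


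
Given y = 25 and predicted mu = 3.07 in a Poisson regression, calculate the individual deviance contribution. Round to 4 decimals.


y/mu = 25/3.07 = 8.143322 (approx.), and ln(25/3.07) = 2.097198.
y * ln(y/mu) = 25 * 2.097198 = 52.429950.
y - mu = 21.93.
D = 2 * (52.429950 - 21.93) = 60.999900, which rounds to 60.9999.

60.9999


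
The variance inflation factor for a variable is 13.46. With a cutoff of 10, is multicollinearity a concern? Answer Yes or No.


Compare VIF = 13.46 to the threshold of 10.
13.46 >= 10, so the answer is Yes.

Yes


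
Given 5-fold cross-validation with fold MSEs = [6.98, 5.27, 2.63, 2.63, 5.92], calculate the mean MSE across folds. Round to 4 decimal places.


Add all fold MSEs: 23.4300.
Divide by k = 5: 23.4300/5 = 4.6860.

4.6860


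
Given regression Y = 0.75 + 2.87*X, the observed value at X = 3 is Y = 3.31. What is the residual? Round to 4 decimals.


Compute yhat = 0.75 + (2.87)(3) = 9.3600.
Residual = actual - predicted = 3.31 - 9.3600 = -6.0500.

-6.0500


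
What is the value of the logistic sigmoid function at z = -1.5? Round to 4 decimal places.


Compute exp(1.5000) = 4.4817.
Sigmoid = 1 / (1 + 4.4817) = 1 / 5.4817 = 0.1824.

0.1824


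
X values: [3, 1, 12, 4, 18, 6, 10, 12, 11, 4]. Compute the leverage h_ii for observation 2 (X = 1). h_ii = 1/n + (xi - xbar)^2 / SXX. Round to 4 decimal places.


Mean of X: xbar = 8.1000.
SXX = 254.9000.
For X = 1: h = 1/10 + (1 - 8.1000)^2/254.9000 = 0.2978.

0.2978


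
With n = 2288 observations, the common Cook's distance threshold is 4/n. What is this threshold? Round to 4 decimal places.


The threshold is 4/n.
4/2288 = 0.0017.

0.0017


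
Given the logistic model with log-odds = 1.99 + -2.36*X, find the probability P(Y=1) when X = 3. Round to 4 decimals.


Linear predictor: z = 1.99 + -2.36 * 3 = -5.0900.
P = 1/(1 + exp(5.0900)) = 1/(1 + 162.3899) = 0.0061.

0.0061


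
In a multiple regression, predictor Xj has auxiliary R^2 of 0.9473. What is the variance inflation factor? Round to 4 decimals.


Using VIF = 1/(1 - R^2_j):
1 - 0.9473 = 0.0527.
VIF = 18.9753.

18.9753


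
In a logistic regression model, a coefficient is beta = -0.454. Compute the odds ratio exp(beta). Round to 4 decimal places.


exp(-0.454) = 0.6351.
So the odds ratio is 0.6351.

0.6351


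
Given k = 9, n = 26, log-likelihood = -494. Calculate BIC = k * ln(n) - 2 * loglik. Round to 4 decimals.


ln(26) = 3.258097.
k * ln(n) = 9 * 3.258097 = 29.322873.
-2L = 988.
BIC = 29.322873 + 988 = 1017.322873, which rounds to 1017.3229.

1017.3229


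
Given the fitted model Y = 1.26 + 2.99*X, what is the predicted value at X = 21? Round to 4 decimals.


Predicted value:
Y = 1.26 + (2.99)(21) = 1.26 + 62.7900 = 64.0500.

64.0500


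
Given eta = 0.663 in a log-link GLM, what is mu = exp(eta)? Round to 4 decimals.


mu = exp(eta) = exp(0.663).
= 1.9406.

1.9406


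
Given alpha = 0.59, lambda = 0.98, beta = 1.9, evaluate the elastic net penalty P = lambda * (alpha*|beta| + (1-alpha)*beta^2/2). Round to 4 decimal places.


L1 component = 0.59 * |1.9| = 1.1210.
L2 component = 0.41 * 1.9^2 / 2 = 0.7401.
Penalty = 0.98 * (1.1210 + 0.7401) = 0.98 * 1.8611 = 1.8238.

1.8238


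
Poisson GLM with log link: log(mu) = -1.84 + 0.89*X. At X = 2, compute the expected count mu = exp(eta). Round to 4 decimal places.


Linear predictor: eta = -1.84 + (0.89)(2) = -0.0600.
Expected count: mu = exp(-0.0600) = 0.9418.

0.9418


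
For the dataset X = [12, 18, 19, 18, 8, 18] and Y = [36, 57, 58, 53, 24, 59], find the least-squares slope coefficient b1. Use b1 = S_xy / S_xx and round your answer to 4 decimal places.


The sample means are xbar = 15.5000 and ybar = 47.8333.
Compute S_xx = 99.5000 and S_xy = 319.5000.
Slope b1 = S_xy / S_xx = 319.5000 / 99.5000 = 3.2111.

3.2111


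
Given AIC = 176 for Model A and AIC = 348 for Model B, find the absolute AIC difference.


Compute |176 - 348| = 172.
Model A has the smaller AIC.

172


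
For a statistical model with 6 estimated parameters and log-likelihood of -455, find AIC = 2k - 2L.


AIC = 2k - 2*loglik = 2(6) - 2(-455).
= 12 + 910 = 922.

922


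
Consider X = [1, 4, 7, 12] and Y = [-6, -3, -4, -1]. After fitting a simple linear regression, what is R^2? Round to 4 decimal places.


The fitted line is Y = -5.8636 + 0.3939*X.
SSres = 2.7576, SStot = 13.0000.
R^2 = 1 - SSres/SStot = 0.7879.

0.7879


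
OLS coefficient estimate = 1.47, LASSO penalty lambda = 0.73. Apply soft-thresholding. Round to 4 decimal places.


Check: |1.47| = 1.47 vs lambda = 0.73.
Since |beta| > lambda, coefficient = sign(beta)*(|beta| - lambda) = 0.7400.
Soft-thresholded coefficient = 0.7400.

0.7400


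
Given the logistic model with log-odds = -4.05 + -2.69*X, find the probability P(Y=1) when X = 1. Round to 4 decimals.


Linear predictor: z = -4.05 + -2.69 * 1 = -6.7400.
P = 1/(1 + exp(6.7400)) = 1/(1 + 845.5607) = 0.0012.

0.0012


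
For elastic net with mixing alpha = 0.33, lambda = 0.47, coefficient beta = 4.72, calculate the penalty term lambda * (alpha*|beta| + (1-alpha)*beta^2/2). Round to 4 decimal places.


L1 component = 0.33 * |4.72| = 1.5576.
L2 component = 0.67 * 4.72^2 / 2 = 7.4633.
Penalty = 0.47 * (1.5576 + 7.4633) = 0.47 * 9.0209 = 4.2398.

4.2398


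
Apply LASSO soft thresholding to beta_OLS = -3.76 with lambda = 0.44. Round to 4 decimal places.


|beta_OLS| = 3.76.
lambda = 0.44.
Since |beta| > lambda, coefficient = sign(beta)*(|beta| - lambda) = -3.3200.
Result = -3.3200.

-3.3200


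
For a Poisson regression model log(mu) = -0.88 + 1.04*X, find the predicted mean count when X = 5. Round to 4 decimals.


Linear predictor: eta = -0.88 + (1.04)(5) = 4.3200.
Expected count: mu = exp(4.3200) = 75.1886.

75.1886


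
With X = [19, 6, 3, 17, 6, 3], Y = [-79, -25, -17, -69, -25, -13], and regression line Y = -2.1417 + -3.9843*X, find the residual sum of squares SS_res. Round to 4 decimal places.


For each point, residual = actual - predicted.
Residuals: [-1.1566, 1.0475, -2.9054, 0.8748, 1.0475, 1.0946].
Sum of squared residuals = 13.9370.

13.9370


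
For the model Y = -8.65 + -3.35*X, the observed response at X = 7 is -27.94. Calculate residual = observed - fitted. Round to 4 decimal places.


Compute yhat = -8.65 + (-3.35)(7) = -32.1000.
Residual = actual - predicted = -27.94 - -32.1000 = 4.1600.

4.1600


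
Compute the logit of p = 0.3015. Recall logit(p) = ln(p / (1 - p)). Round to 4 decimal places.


The odds are p/(1-p) = 0.3015 / 0.6985 = 0.4316.
logit(p) = ln(0.4316) = -0.8402.

-0.8402


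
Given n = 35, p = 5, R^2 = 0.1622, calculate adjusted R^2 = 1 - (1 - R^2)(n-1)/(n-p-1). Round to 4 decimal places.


Plug in: Adj R^2 = 1 - (1 - 0.1622) * 34/29.
= 1 - 0.8378 * 34/29
= 1 - 28.4852 / 29
= 1 - 0.9822 = 0.0178.

0.0178


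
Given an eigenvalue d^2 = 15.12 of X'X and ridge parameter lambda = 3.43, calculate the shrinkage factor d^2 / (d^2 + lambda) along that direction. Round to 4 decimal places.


Compute the denominator: 15.12 + 3.43 = 18.5500.
Shrinkage factor = 15.12 / 18.5500 = 0.8151.

0.8151


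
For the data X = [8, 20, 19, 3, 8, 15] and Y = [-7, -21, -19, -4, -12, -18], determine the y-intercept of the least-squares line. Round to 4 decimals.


First find the slope: b1 = -0.9773.
Means: xbar = 12.1667, ybar = -13.5000.
b0 = ybar - b1 * xbar = -13.5000 - -0.9773 * 12.1667 = -1.6097.

-1.6097


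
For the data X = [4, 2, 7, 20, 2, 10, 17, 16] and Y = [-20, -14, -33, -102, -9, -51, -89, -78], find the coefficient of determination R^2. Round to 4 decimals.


After computing the OLS fit (b0=-0.2182, b1=-5.0545):
SSres = 40.4364, SStot = 9174.0000.
R^2 = 1 - 40.4364/9174.0000 = 0.9956.

0.9956


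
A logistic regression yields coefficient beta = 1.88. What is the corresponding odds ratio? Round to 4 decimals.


Odds ratio = exp(beta) = exp(1.88).
= 6.5535.

6.5535


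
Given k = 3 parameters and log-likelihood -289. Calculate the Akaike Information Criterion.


AIC = 2k - 2*loglik = 2(3) - 2(-289).
= 6 + 578 = 584.

584


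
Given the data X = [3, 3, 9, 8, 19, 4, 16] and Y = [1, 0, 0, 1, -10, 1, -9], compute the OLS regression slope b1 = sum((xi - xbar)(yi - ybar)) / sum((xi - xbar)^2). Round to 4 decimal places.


Calculate xbar = 8.8571, ybar = -2.2857.
S_xx = 246.8571, S_xy = -177.2857.
Using b1 = S_xy / S_xx = -177.2857 / 246.8571, we get b1 = -0.7182.

-0.7182


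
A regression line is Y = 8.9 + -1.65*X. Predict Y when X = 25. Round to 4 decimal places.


Substitute X = 25 into the equation:
Y = 8.9 + -1.65 * 25 = 8.9 + -41.2500 = -32.3500.

-32.3500


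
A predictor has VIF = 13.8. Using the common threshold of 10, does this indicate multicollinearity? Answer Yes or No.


Check: VIF = 13.8 vs threshold = 10.
Since 13.8 >= 10, the answer is Yes.

Yes


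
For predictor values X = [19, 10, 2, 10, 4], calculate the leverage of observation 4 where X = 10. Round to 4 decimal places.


Mean of X: xbar = 9.0000.
SXX = 176.0000.
For X = 10: h = 1/5 + (10 - 9.0000)^2/176.0000 = 0.2057.

0.2057


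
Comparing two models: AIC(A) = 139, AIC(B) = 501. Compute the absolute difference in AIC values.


Absolute difference = |139 - 501| = 362.
The model with lower AIC (A) is preferred.

362


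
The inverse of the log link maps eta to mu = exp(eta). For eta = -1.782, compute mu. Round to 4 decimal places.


mu = exp(eta) = exp(-1.782).
= 0.1683.

0.1683


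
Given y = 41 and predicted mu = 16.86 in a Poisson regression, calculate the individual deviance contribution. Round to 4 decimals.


First: ln(41/16.86) = 0.888628.
Then: 41 * 0.888628 = 36.433748.
y - mu = 41 - 16.86 = 24.14.
D = 2(36.433748 - 24.14) = 24.587496, which rounds to 24.5875.

24.5875


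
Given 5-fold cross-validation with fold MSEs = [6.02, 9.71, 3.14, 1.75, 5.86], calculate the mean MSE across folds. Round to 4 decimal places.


Sum of fold MSEs = 26.4800.
Average = 26.4800 / 5 = 5.2960.

5.2960


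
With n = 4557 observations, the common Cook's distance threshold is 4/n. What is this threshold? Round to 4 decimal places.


Using the rule of thumb:
Threshold = 4 / 4557 = 0.0009.

0.0009


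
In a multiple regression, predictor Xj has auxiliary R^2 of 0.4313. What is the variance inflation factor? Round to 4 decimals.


Denominator: 1 - 0.4313 = 0.5687.
VIF = 1 / 0.5687 = 1.7584.

1.7584


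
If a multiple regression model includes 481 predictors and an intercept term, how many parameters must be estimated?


Each predictor gets one coefficient, plus one intercept.
Total parameters = 481 + 1 = 482.

482


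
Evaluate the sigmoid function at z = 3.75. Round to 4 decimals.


exp(-3.7500) = 0.0235.
1 + exp(-z) = 1.0235.
sigmoid = 1/1.0235 = 0.9770.

0.9770


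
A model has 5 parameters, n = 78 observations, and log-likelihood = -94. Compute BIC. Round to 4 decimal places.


ln(78) = 4.356709.
k * ln(n) = 5 * 4.356709 = 21.783545.
-2L = 188.
BIC = 21.783545 + 188 = 209.783545, which rounds to 209.7835.

209.7835


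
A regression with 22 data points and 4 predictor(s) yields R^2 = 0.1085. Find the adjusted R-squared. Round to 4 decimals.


Plug in: Adj R^2 = 1 - (1 - 0.1085) * 21/17.
= 1 - 0.8915 * 21/17
= 1 - 18.7215 / 17
= 1 - 1.1013 = -0.1013.

-0.1013


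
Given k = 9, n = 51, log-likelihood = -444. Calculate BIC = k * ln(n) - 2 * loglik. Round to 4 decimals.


k * ln(n) = 9 * ln(51) = 9 * 3.931826 = 35.386434.
-2 * loglik = -2 * (-444) = 888.
BIC = 35.386434 + 888 = 923.386434, which rounds to 923.3864.

923.3864


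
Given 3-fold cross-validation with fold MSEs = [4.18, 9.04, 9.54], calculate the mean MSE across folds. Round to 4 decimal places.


Sum of fold MSEs = 22.7600.
Average = 22.7600 / 3 = 7.5867.

7.5867


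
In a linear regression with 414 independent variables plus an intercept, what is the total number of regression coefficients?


Total coefficients = number of predictors + 1 (for the intercept).
= 414 + 1 = 415.

415


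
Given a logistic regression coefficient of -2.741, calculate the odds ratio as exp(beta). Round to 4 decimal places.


exp(-2.741) = 0.0645.
So the odds ratio is 0.0645.

0.0645


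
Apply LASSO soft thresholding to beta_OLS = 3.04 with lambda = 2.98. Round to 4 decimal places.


Absolute value: |3.04| = 3.04.
Compare to lambda = 2.98.
Since |beta| > lambda, coefficient = sign(beta)*(|beta| - lambda) = 0.0600.

0.0600


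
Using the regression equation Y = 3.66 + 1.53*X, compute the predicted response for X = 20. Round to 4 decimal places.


Predicted value:
Y = 3.66 + (1.53)(20) = 3.66 + 30.6000 = 34.2600.

34.2600


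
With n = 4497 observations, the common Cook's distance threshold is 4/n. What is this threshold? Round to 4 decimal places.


Cook's distance cutoff = 4/n = 4/4497.
= 0.0009.

0.0009


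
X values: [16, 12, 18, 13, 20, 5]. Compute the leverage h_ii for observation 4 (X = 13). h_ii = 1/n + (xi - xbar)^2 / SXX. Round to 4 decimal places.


n = 6, xbar = 14.0000.
SXX = sum((xi - xbar)^2) = 142.0000.
h = 1/6 + (13 - 14.0000)^2 / 142.0000 = 0.1737.

0.1737


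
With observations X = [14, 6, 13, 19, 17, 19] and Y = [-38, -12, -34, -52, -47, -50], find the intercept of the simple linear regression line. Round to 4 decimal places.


The slope is b1 = -3.0137.
Sample means are xbar = 14.6667 and ybar = -38.8333.
Intercept: b0 = -38.8333 - (-3.0137)(14.6667) = 5.3681.

5.3681


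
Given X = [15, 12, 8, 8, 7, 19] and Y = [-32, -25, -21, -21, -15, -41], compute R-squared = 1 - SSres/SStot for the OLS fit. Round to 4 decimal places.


The fitted line is Y = -3.7959 + -1.9163*X.
SSres = 16.0382, SStot = 432.8333.
R^2 = 1 - SSres/SStot = 0.9629.

0.9629


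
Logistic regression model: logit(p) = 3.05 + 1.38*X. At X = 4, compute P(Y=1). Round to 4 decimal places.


z = 3.05 + 1.38 * 4 = 8.5700.
Sigmoid: P = 1 / (1 + exp(-8.5700)) = 0.9998.

0.9998


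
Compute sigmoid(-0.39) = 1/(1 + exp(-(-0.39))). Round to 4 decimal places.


Compute exp(0.3900) = 1.4770.
Sigmoid = 1 / (1 + 1.4770) = 1 / 2.4770 = 0.4037.

0.4037


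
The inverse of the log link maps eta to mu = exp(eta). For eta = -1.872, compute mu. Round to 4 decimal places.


The inverse log link gives:
mu = exp(-1.872) = 0.1538.

0.1538


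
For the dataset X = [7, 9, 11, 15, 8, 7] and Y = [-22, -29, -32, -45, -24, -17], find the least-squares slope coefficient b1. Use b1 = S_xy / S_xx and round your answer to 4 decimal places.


The sample means are xbar = 9.5000 and ybar = -28.1667.
Compute S_xx = 47.5000 and S_xy = -147.5000.
Slope b1 = S_xy / S_xx = -147.5000 / 47.5000 = -3.1053.

-3.1053


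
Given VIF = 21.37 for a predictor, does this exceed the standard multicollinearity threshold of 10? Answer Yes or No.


Compare VIF = 21.37 to the threshold of 10.
21.37 >= 10, so the answer is Yes.

Yes


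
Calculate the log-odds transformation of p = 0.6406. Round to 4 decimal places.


Compute the odds: 0.6406/0.3594 = 1.7824.
Take the natural log: ln(1.7824) = 0.5780.

0.5780


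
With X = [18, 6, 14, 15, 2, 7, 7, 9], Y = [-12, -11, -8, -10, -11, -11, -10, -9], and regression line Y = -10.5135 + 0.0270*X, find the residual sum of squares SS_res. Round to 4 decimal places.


Predicted values from Y = -10.5135 + 0.0270*X.
Residuals: [-1.9725, -0.6485, 2.1355, 0.1085, -0.5405, -0.6755, 0.3245, 1.2705].
SSres = 11.3514.

11.3514


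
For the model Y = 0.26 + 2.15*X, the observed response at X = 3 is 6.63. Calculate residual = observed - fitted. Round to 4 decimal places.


Predicted = 0.26 + 2.15 * 3 = 6.7100.
Residual = 6.63 - 6.7100 = -0.0800.

-0.0800


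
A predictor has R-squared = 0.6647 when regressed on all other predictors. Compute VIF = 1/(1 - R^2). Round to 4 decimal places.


VIF = 1 / (1 - 0.6647).
= 1 / 0.3353 = 2.9824.

2.9824


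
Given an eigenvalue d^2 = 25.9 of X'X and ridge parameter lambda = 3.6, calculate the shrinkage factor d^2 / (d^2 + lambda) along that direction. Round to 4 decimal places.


d^2 + lambda = 25.9 + 3.6 = 29.5000.
Shrinkage factor = 25.9/29.5000 = 0.8780.

0.8780


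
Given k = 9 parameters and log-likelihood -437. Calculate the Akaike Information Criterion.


AIC = 2k - 2*loglik = 2(9) - 2(-437).
= 18 + 874 = 892.

892


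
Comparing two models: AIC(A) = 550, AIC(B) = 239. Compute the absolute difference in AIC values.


Absolute difference = |550 - 239| = 311.
The model with lower AIC (B) is preferred.

311


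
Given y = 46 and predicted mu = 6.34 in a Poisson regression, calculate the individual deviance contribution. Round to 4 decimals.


First: ln(46/6.34) = 1.981763.
Then: 46 * 1.981763 = 91.161098.
y - mu = 46 - 6.34 = 39.66.
D = 2(91.161098 - 39.66) = 103.002196, which rounds to 103.0022.

103.0022


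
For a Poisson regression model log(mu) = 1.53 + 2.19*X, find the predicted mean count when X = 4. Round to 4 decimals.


Compute eta = 1.53 + 2.19 * 4 = 10.2900.
Apply inverse link: mu = e^10.2900 = 29436.7744.

29436.7744


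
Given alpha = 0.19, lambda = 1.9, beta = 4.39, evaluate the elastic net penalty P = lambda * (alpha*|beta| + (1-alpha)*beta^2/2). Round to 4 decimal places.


Compute:
L1 = 0.19 * 4.39 = 0.8341.
L2 = 0.81 * 4.39^2 / 2 = 7.8052.
Penalty = 1.9 * (0.8341 + 7.8052) = 16.4147.

16.4147


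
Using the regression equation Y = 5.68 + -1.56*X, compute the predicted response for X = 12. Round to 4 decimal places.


Predicted value:
Y = 5.68 + (-1.56)(12) = 5.68 + -18.7200 = -13.0400.

-13.0400


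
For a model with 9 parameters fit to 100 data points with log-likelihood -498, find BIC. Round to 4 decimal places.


k * ln(n) = 9 * ln(100) = 9 * 4.605170 = 41.446530.
-2 * loglik = -2 * (-498) = 996.
BIC = 41.446530 + 996 = 1037.446530, which rounds to 1037.4465.

1037.4465


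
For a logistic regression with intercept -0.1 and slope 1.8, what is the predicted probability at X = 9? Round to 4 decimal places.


Linear predictor: z = -0.1 + 1.8 * 9 = 16.1000.
P = 1/(1 + exp(-16.1000)) = 1/(1 + 0.0000) = 1.0000.

1.0000


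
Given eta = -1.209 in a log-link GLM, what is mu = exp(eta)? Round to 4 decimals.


mu = exp(eta) = exp(-1.209).
= 0.2985.

0.2985


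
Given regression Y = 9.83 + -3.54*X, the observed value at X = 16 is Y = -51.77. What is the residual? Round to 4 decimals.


Predicted = 9.83 + -3.54 * 16 = -46.8100.
Residual = -51.77 - -46.8100 = -4.9600.

-4.9600


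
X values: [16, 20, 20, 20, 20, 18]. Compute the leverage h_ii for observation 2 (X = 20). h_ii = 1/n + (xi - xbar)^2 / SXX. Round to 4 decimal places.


n = 6, xbar = 19.0000.
SXX = sum((xi - xbar)^2) = 14.0000.
h = 1/6 + (20 - 19.0000)^2 / 14.0000 = 0.2381.

0.2381


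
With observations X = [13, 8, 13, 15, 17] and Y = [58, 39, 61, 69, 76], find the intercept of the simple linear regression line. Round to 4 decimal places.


First find the slope: b1 = 4.1607.
Means: xbar = 13.2000, ybar = 60.6000.
b0 = ybar - b1 * xbar = 60.6000 - 4.1607 * 13.2000 = 5.6786.

5.6786


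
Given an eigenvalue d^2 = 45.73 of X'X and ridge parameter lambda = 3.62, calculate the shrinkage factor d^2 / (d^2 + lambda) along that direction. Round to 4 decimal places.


Compute the denominator: 45.73 + 3.62 = 49.3500.
Shrinkage factor = 45.73 / 49.3500 = 0.9266.

0.9266


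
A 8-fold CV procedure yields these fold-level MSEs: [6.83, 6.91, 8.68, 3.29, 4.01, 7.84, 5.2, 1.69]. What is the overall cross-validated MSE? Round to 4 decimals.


Total MSE across folds = 44.4500.
CV-MSE = 44.4500/8 = 5.5563.

5.5563


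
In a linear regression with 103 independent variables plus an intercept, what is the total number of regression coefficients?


Total coefficients = number of predictors + 1 (for the intercept).
= 103 + 1 = 104.

104


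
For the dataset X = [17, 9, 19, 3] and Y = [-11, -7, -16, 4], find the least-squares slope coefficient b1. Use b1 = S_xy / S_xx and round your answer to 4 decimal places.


The sample means are xbar = 12.0000 and ybar = -7.5000.
Compute S_xx = 164.0000 and S_xy = -182.0000.
Slope b1 = S_xy / S_xx = -182.0000 / 164.0000 = -1.1098.

-1.1098


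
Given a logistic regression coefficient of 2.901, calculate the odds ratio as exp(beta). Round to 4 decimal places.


Odds ratio = exp(beta) = exp(2.901).
= 18.1923.

18.1923


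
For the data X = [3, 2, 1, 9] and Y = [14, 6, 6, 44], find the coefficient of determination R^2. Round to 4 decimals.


Fit the OLS line: b0 = -1.2258, b1 = 4.9935.
SSres = 12.7484.
SStot = 979.0000.
R^2 = 1 - 12.7484/979.0000 = 0.9870.

0.9870


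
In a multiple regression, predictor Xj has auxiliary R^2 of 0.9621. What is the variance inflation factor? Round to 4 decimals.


VIF = 1 / (1 - 0.9621).
= 1 / 0.0379 = 26.3852.

26.3852


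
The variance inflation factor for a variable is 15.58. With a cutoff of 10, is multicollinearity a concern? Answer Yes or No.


Compare VIF = 15.58 to the threshold of 10.
15.58 >= 10, so the answer is Yes.

Yes


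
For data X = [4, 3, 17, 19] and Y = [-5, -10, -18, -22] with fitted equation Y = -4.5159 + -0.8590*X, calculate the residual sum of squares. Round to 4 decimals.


Compute predicted values, then residuals = yi - yhat_i.
Residuals: [2.9519, -2.9071, 1.1189, -1.1631].
SSres = sum(residual^2) = 19.7697.

19.7697


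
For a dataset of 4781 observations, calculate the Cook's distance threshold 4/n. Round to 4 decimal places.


Using the rule of thumb:
Threshold = 4 / 4781 = 0.0008.

0.0008


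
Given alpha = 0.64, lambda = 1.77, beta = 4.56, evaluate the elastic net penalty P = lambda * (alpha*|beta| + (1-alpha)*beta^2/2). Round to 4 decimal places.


Compute:
L1 = 0.64 * 4.56 = 2.9184.
L2 = 0.36 * 4.56^2 / 2 = 3.7428.
Penalty = 1.77 * (2.9184 + 3.7428) = 11.7904.

11.7904


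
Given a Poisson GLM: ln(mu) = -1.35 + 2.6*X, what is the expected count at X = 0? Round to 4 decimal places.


eta = -1.35 + 2.6 * 0 = -1.3500.
mu = exp(-1.3500) = 0.2592.

0.2592


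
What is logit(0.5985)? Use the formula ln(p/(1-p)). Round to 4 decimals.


1 - p = 0.4015.
p/(1-p) = 1.4907.
logit = ln(1.4907) = 0.3992.

0.3992


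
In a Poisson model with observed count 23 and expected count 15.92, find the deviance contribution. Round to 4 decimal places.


y/mu = 23/15.92 = 1.444724 (approx.), and ln(23/15.92) = 0.367918.
y * ln(y/mu) = 23 * 0.367918 = 8.462114.
y - mu = 7.08.
D = 2 * (8.462114 - 7.08) = 2.764228, which rounds to 2.7642.

2.7642


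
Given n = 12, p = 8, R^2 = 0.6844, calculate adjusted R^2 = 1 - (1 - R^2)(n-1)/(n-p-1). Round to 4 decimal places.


Plug in: Adj R^2 = 1 - (1 - 0.6844) * 11/3.
= 1 - 0.3156 * 11/3
= 1 - 3.4716 / 3
= 1 - 1.1572 = -0.1572.

-0.1572


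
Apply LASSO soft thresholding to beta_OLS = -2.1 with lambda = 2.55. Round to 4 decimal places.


Check: |-2.1| = 2.1 vs lambda = 2.55.
Since |beta| <= lambda, the coefficient is set to 0.
Soft-thresholded coefficient = 0.0000.

0.0000


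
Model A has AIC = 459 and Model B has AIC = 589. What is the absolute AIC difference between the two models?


Compute |459 - 589| = 130.
Model A has the smaller AIC.

130


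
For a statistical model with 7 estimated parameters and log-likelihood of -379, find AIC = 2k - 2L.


AIC = 2k - 2*loglik = 2(7) - 2(-379).
= 14 + 758 = 772.

772


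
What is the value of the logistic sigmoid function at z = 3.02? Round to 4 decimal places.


First, exp(-3.0200) = 0.0488.
Then sigma(z) = 1/(1 + 0.0488) = 0.9535.

0.9535


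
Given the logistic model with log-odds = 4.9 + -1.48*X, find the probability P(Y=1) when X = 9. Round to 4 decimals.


Linear predictor: z = 4.9 + -1.48 * 9 = -8.4200.
P = 1/(1 + exp(8.4200)) = 1/(1 + 4536.9035) = 0.0002.

0.0002


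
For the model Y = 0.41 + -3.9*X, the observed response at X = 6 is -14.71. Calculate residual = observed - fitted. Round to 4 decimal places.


Predicted = 0.41 + -3.9 * 6 = -22.9900.
Residual = -14.71 - -22.9900 = 8.2800.

8.2800


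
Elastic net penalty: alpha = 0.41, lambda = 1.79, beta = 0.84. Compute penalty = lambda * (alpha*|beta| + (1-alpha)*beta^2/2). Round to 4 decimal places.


L1 component = 0.41 * |0.84| = 0.3444.
L2 component = 0.59 * 0.84^2 / 2 = 0.2082.
Penalty = 1.79 * (0.3444 + 0.2082) = 1.79 * 0.5526 = 0.9891.

0.9891


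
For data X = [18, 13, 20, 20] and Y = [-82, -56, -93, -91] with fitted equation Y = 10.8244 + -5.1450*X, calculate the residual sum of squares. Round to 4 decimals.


For each point, residual = actual - predicted.
Residuals: [-0.2144, 0.0606, -0.9244, 1.0756].
Sum of squared residuals = 2.0611.

2.0611


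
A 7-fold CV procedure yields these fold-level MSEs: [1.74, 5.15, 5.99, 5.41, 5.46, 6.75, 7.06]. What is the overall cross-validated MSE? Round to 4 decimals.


Sum of fold MSEs = 37.5600.
Average = 37.5600 / 7 = 5.3657.

5.3657


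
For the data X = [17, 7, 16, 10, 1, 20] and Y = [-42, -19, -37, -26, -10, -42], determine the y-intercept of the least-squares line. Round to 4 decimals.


The slope is b1 = -1.8300.
Sample means are xbar = 11.8333 and ybar = -29.3333.
Intercept: b0 = -29.3333 - (-1.8300)(11.8333) = -7.6789.

-7.6789


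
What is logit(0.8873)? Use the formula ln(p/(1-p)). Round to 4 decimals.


1 - p = 0.1127.
p/(1-p) = 7.8731.
logit = ln(7.8731) = 2.0635.

2.0635


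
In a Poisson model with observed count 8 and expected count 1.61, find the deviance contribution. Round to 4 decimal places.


Compute y*ln(y/mu) = 8*ln(8/1.61) = 8*1.603207 = 12.825656.
y - mu = 6.39.
D = 2*(12.825656 - (6.39)) = 12.871312, which rounds to 12.8713.

12.8713


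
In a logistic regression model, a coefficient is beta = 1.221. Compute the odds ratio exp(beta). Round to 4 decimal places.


The odds ratio is computed as:
OR = e^(1.221) = 3.3906.

3.3906


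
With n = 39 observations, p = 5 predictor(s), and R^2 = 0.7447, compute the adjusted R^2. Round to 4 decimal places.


Plug in: Adj R^2 = 1 - (1 - 0.7447) * 38/33.
= 1 - 0.2553 * 38/33
= 1 - 9.7014 / 33
= 1 - 0.2940 = 0.7060.

0.7060


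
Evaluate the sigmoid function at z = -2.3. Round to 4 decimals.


First, exp(2.3000) = 9.9742.
Then sigma(z) = 1/(1 + 9.9742) = 0.0911.

0.0911


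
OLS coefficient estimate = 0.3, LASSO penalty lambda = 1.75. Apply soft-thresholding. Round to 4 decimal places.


Absolute value: |0.3| = 0.3.
Compare to lambda = 1.75.
Since |beta| <= lambda, the coefficient is set to 0.

0.0000


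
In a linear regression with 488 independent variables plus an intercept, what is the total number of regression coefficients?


Each predictor gets one coefficient, plus one intercept.
Total parameters = 488 + 1 = 489.

489


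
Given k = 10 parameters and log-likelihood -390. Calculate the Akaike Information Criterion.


AIC = 2*10 - 2*(-390).
= 20 + 780 = 800.

800


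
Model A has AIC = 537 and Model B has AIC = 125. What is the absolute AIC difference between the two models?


Absolute difference = |537 - 125| = 412.
The model with lower AIC (B) is preferred.

412


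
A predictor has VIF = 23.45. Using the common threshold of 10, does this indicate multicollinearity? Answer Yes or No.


Compare VIF = 23.45 to the threshold of 10.
23.45 >= 10, so the answer is Yes.

Yes


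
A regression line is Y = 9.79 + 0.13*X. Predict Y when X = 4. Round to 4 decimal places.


Plug X = 4 into Y = 9.79 + 0.13*X:
Y = 9.79 + 0.5200 = 10.3100.

10.3100


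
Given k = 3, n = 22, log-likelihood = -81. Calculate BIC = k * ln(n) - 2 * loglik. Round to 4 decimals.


Compute k*ln(n) = 3*ln(22) = 3*3.091042 = 9.273126.
Then -2*loglik = 162.
BIC = 9.273126 + 162 = 171.273126, which rounds to 171.2731.

171.2731


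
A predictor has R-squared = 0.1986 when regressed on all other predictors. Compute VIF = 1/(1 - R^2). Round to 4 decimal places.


Using VIF = 1/(1 - R^2_j):
1 - 0.1986 = 0.8014.
VIF = 1.2478.

1.2478


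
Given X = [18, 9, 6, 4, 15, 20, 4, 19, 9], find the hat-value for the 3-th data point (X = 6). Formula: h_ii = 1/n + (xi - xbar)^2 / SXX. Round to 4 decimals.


n = 9, xbar = 11.5556.
SXX = sum((xi - xbar)^2) = 338.2222.
h = 1/9 + (6 - 11.5556)^2 / 338.2222 = 0.2024.

0.2024


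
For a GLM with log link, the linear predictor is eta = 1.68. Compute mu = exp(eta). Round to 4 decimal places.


Apply the inverse link:
mu = e^1.68 = 5.3656.

5.3656


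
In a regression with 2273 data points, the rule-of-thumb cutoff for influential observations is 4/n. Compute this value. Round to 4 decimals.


Using the rule of thumb:
Threshold = 4 / 2273 = 0.0018.

0.0018


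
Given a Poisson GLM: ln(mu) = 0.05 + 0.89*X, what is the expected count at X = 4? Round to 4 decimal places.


eta = 0.05 + 0.89 * 4 = 3.6100.
mu = exp(3.6100) = 36.9661.

36.9661


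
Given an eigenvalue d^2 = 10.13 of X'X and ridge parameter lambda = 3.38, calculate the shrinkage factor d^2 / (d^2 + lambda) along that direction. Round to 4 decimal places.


d^2 + lambda = 10.13 + 3.38 = 13.5100.
Shrinkage factor = 10.13/13.5100 = 0.7498.

0.7498


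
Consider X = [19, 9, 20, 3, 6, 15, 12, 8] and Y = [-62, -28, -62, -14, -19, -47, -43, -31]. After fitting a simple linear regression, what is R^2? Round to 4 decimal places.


After computing the OLS fit (b0=-4.1889, b1=-2.9618):
SSres = 45.1183, SStot = 2343.5000.
R^2 = 1 - 45.1183/2343.5000 = 0.9807.

0.9807


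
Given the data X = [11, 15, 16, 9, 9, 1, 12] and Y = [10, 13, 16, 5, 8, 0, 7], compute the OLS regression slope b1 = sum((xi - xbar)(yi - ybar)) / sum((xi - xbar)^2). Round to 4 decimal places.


The sample means are xbar = 10.4286 and ybar = 8.4286.
Compute S_xx = 147.7143 and S_xy = 146.7143.
Slope b1 = S_xy / S_xx = 146.7143 / 147.7143 = 0.9932.

0.9932


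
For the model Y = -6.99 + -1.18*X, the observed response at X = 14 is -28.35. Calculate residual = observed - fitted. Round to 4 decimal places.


Predicted = -6.99 + -1.18 * 14 = -23.5100.
Residual = -28.35 - -23.5100 = -4.8400.

-4.8400


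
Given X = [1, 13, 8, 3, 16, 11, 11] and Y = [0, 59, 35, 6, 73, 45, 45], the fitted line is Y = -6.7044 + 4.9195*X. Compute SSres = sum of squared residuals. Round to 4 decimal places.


Compute predicted values, then residuals = yi - yhat_i.
Residuals: [1.7849, 1.7509, 2.3484, -2.0541, 0.9924, -2.4101, -2.4101].
SSres = sum(residual^2) = 28.5878.

28.5878
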